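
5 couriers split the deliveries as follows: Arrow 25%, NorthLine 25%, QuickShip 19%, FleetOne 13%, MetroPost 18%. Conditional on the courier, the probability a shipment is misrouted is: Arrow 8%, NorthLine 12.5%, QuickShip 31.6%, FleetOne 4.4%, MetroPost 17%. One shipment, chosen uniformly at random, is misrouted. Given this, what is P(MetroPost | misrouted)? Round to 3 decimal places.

Prior × likelihood for each hypothesis:
  Arrow: 0.25 × 0.08 = 0.02
  NorthLine: 0.25 × 0.125 = 0.03125
  QuickShip: 0.19 × 0.316 = 0.06004
  FleetOne: 0.13 × 0.044 = 0.00572
  MetroPost: 0.18 × 0.17 = 0.0306
Total = 0.14761.
P(MetroPost | evidence) = 0.0306 / 0.14761 ≈ 0.207.

0.207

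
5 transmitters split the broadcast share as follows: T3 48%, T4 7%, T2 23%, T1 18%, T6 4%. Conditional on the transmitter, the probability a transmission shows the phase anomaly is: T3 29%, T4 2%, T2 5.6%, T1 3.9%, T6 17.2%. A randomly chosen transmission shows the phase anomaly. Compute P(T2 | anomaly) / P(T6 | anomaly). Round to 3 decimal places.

1.872

Prior × likelihood for each hypothesis:
  T3: 0.48 × 0.29 = 0.1392
  T4: 0.07 × 0.02 = 0.0014
  T2: 0.23 × 0.056 = 0.01288
  T1: 0.18 × 0.039 = 0.00702
  T6: 0.04 × 0.172 = 0.00688
Total = 0.16738.
The ratio is 0.01288 / 0.00688 (the normalizer cancels) = 1.872.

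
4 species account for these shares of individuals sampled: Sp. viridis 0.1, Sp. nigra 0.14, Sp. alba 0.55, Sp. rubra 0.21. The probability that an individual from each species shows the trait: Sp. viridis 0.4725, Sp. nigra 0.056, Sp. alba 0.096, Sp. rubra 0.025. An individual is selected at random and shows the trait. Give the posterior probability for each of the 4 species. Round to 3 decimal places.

Sp. viridis 0.418, Sp. nigra 0.069, Sp. alba 0.467, Sp. rubra 0.046

Prior × likelihood for each hypothesis:
  Sp. viridis: 0.1 × 0.4725 = 0.04725
  Sp. nigra: 0.14 × 0.056 = 0.00784
  Sp. alba: 0.55 × 0.096 = 0.0528
  Sp. rubra: 0.21 × 0.025 = 0.00525
Normalizing constant = 0.11314.
P(Sp. viridis | trait) = 0.04725/0.11314 ≈ 0.418
P(Sp. nigra | trait) = 0.00784/0.11314 ≈ 0.069
P(Sp. alba | trait) = 0.0528/0.11314 ≈ 0.467
P(Sp. rubra | trait) = 0.00525/0.11314 ≈ 0.046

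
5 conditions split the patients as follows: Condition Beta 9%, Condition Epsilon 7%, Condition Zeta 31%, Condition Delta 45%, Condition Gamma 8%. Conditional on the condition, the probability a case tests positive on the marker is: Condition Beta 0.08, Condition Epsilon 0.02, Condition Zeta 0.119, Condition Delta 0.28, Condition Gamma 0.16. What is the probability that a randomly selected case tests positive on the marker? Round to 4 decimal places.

0.1843

Unnormalized posteriors (prior × likelihood):
  Condition Beta: 0.09 × 0.08 = 0.0072
  Condition Epsilon: 0.07 × 0.02 = 0.0014
  Condition Zeta: 0.31 × 0.119 = 0.03689
  Condition Delta: 0.45 × 0.28 = 0.126
  Condition Gamma: 0.08 × 0.16 = 0.0128
P(marker-positive) = 0.0072 + 0.0014 + 0.03689 + 0.126 + 0.0128 = 0.18429 → 0.1843.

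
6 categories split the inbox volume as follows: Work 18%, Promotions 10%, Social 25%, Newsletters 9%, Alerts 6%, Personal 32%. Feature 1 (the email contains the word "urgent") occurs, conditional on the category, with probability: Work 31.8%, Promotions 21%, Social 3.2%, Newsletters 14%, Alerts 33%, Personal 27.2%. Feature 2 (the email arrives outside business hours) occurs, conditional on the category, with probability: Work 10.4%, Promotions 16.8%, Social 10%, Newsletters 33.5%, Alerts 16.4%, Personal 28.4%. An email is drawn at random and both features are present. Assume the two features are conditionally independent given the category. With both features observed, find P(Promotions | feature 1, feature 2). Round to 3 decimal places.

0.083

By Bayes' rule, posterior ∝ prior × likelihood:
  Work: 0.18 × 0.318 × 0.104 = 0.00595296
  Promotions: 0.1 × 0.21 × 0.168 = 0.003528
  Social: 0.25 × 0.032 × 0.1 = 0.0008
  Newsletters: 0.09 × 0.14 × 0.335 = 0.004221
  Alerts: 0.06 × 0.33 × 0.164 = 0.0032472
  Personal: 0.32 × 0.272 × 0.284 = 0.02471936
Sum = 0.04246852.
P(Promotions | evidence) = 0.003528 / 0.04246852 ≈ 0.083.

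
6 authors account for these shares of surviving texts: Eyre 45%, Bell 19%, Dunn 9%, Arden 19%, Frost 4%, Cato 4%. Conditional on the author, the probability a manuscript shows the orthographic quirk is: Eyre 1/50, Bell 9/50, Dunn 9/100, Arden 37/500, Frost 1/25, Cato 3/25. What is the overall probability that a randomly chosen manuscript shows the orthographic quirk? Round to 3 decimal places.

0.072

By Bayes' rule, posterior ∝ prior × likelihood:
  Eyre: 0.45 × 0.02 = 0.009
  Bell: 0.19 × 0.18 = 0.0342
  Dunn: 0.09 × 0.09 = 0.0081
  Arden: 0.19 × 0.074 = 0.01406
  Frost: 0.04 × 0.04 = 0.0016
  Cato: 0.04 × 0.12 = 0.0048
P(quirk) = 0.009 + 0.0342 + 0.0081 + 0.01406 + 0.0016 + 0.0048 = 0.07176 → 0.072.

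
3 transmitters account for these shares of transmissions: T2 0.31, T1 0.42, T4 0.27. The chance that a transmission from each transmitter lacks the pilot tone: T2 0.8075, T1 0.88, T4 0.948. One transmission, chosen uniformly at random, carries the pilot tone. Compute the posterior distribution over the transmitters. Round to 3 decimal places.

Taking complements, P(pilot | each) = T2 0.1925, T1 0.12, T4 0.052.
Prior × likelihood for each hypothesis:
  T2: 0.31 × 0.1925 = 0.059675
  T1: 0.42 × 0.12 = 0.0504
  T4: 0.27 × 0.052 = 0.01404
Sum = 0.124115.
P(T2 | pilot) = 0.059675/0.124115 ≈ 0.481
P(T1 | pilot) = 0.0504/0.124115 ≈ 0.406
P(T4 | pilot) = 0.01404/0.124115 ≈ 0.113

T2 0.481, T1 0.406, T4 0.113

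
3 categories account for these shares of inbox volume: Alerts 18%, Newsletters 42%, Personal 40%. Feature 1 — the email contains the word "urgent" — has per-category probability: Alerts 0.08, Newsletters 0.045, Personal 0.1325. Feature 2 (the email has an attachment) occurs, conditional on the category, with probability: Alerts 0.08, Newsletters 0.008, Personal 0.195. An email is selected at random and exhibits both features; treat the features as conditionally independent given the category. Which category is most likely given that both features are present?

Personal

Unnormalized posteriors (prior × likelihood):
  Alerts: 0.18 × 0.08 × 0.08 = 0.001152
  Newsletters: 0.42 × 0.045 × 0.008 = 0.0001512
  Personal: 0.4 × 0.1325 × 0.195 = 0.010335
Normalizing constant = 0.0116382.
Largest term belongs to Personal, so Personal is most probable.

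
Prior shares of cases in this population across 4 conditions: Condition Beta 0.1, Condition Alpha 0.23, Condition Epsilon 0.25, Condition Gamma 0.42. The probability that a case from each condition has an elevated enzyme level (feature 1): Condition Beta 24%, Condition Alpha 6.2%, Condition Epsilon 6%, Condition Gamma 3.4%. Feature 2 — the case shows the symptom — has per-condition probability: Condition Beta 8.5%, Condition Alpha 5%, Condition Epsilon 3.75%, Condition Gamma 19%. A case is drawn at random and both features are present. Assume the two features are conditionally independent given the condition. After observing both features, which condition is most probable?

Condition Gamma

Compute prior × likelihood for every hypothesis:
  Condition Beta: 0.1 × 0.24 × 0.085 = 0.00204
  Condition Alpha: 0.23 × 0.062 × 0.05 = 0.000713
  Condition Epsilon: 0.25 × 0.06 × 0.0375 = 0.0005625
  Condition Gamma: 0.42 × 0.034 × 0.19 = 0.0027132
Sum = 0.0060287.
Largest term belongs to Condition Gamma, so Condition Gamma is most probable.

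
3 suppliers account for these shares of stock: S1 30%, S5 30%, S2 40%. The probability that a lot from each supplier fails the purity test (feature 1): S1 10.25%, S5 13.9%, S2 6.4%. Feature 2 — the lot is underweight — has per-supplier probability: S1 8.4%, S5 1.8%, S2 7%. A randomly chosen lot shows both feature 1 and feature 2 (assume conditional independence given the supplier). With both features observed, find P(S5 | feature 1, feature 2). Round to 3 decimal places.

By Bayes' rule, posterior ∝ prior × likelihood:
  S1: 0.3 × 0.1025 × 0.084 = 0.002583
  S5: 0.3 × 0.139 × 0.018 = 0.0007506
  S2: 0.4 × 0.064 × 0.07 = 0.001792
Normalizing constant = 0.0051256.
P(S5 | evidence) = 0.0007506 / 0.0051256 ≈ 0.146.

0.146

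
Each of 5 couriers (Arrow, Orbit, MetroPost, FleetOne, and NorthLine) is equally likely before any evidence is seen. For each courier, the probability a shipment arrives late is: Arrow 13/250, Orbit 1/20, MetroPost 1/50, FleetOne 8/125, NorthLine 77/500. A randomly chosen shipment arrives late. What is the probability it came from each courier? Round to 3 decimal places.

With a uniform prior (1/5 each), posterior ∝ likelihood:
  Arrow: 0.052
  Orbit: 0.05
  MetroPost: 0.02
  FleetOne: 0.064
  NorthLine: 0.154
Normalizing constant = 0.34.
P(Arrow | late) = 0.052/0.34 ≈ 0.153
P(Orbit | late) = 0.05/0.34 ≈ 0.147
P(MetroPost | late) = 0.02/0.34 ≈ 0.059
P(FleetOne | late) = 0.064/0.34 ≈ 0.188
P(NorthLine | late) = 0.154/0.34 ≈ 0.453

Arrow 0.153, Orbit 0.147, MetroPost 0.059, FleetOne 0.188, NorthLine 0.453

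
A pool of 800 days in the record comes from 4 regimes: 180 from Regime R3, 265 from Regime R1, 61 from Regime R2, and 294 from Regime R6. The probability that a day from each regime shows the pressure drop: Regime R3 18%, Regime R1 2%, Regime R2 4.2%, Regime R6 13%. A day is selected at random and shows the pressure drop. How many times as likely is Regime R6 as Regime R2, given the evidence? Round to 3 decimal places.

14.918

Unnormalized posteriors (prior × likelihood):
  Regime R3: 0.225 × 0.18 = 0.0405
  Regime R1: 0.33125 × 0.02 = 0.006625
  Regime R2: 0.07625 × 0.042 = 0.0032025
  Regime R6: 0.3675 × 0.13 = 0.047775
Total = 0.0981025.
The ratio is 0.047775 / 0.0032025 (the normalizer cancels) = 14.918.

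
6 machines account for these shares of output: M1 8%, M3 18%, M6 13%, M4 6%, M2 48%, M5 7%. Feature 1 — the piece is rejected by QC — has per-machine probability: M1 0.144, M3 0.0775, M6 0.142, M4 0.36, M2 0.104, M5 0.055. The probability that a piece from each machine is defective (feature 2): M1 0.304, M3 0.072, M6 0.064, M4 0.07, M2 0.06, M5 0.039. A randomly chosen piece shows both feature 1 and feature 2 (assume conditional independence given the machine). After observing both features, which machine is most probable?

M1

Unnormalized posteriors (prior × likelihood):
  M1: 0.08 × 0.144 × 0.304 = 0.00350208
  M3: 0.18 × 0.0775 × 0.072 = 0.0010044
  M6: 0.13 × 0.142 × 0.064 = 0.00118144
  M4: 0.06 × 0.36 × 0.07 = 0.001512
  M2: 0.48 × 0.104 × 0.06 = 0.0029952
  M5: 0.07 × 0.055 × 0.039 = 0.00015015
Total = 0.01034527.
Largest term belongs to M1, so M1 is most probable.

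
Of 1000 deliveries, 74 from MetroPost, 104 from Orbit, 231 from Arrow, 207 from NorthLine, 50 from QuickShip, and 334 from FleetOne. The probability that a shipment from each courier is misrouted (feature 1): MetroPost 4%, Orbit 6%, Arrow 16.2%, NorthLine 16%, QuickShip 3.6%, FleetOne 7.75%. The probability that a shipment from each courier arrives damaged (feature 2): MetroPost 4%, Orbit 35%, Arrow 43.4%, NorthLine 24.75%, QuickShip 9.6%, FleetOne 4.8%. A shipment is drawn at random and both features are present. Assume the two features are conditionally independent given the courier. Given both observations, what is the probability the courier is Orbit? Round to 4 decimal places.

Unnormalized posteriors (prior × likelihood):
  MetroPost: 0.074 × 0.04 × 0.04 = 0.0001184
  Orbit: 0.104 × 0.06 × 0.35 = 0.002184
  Arrow: 0.231 × 0.162 × 0.434 = 0.016241148
  NorthLine: 0.207 × 0.16 × 0.2475 = 0.0081972
  QuickShip: 0.05 × 0.036 × 0.096 = 0.0001728
  FleetOne: 0.334 × 0.0775 × 0.048 = 0.00124248
Normalizing constant = 0.028156028.
P(Orbit | evidence) = 0.002184 / 0.028156028 ≈ 0.0776.

0.0776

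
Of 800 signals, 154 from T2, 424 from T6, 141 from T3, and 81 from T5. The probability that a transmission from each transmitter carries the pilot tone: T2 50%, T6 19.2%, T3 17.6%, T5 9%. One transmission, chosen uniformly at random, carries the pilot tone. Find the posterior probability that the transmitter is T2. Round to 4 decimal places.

0.4042

Compute prior × likelihood for every hypothesis:
  T2: 0.1925 × 0.5 = 0.09625
  T6: 0.53 × 0.192 = 0.10176
  T3: 0.17625 × 0.176 = 0.03102
  T5: 0.10125 × 0.09 = 0.0091125
Sum = 0.2381425.
P(T2 | evidence) = 0.09625 / 0.2381425 ≈ 0.4042.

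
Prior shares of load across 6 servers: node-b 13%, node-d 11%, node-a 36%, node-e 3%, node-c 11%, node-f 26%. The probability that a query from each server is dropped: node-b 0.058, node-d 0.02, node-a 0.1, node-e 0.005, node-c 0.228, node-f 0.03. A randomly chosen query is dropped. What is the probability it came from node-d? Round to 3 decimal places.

Compute prior × likelihood for every hypothesis:
  node-b: 0.13 × 0.058 = 0.00754
  node-d: 0.11 × 0.02 = 0.0022
  node-a: 0.36 × 0.1 = 0.036
  node-e: 0.03 × 0.005 = 0.00015
  node-c: 0.11 × 0.228 = 0.02508
  node-f: 0.26 × 0.03 = 0.0078
Total = 0.07877.
P(node-d | evidence) = 0.0022 / 0.07877 ≈ 0.028.

0.028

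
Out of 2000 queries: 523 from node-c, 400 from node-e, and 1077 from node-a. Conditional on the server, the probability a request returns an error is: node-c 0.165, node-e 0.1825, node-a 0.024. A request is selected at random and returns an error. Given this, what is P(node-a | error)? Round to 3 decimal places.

0.140

By Bayes' rule, posterior ∝ prior × likelihood:
  node-c: 0.2615 × 0.165 = 0.0431475
  node-e: 0.2 × 0.1825 = 0.0365
  node-a: 0.5385 × 0.024 = 0.012924
Normalizing constant = 0.0925715.
P(node-a | evidence) = 0.012924 / 0.0925715 ≈ 0.140.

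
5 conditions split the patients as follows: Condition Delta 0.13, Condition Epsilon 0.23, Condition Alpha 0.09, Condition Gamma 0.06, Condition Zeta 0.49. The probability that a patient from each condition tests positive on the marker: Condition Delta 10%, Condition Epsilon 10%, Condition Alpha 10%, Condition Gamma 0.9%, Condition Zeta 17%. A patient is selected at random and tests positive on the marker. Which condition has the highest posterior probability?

Prior × likelihood for each hypothesis:
  Condition Delta: 0.13 × 0.1 = 0.013
  Condition Epsilon: 0.23 × 0.1 = 0.023
  Condition Alpha: 0.09 × 0.1 = 0.009
  Condition Gamma: 0.06 × 0.009 = 0.00054
  Condition Zeta: 0.49 × 0.17 = 0.0833
Normalizing constant = 0.12884.
Largest term belongs to Condition Zeta, so Condition Zeta is most probable.

Condition Zeta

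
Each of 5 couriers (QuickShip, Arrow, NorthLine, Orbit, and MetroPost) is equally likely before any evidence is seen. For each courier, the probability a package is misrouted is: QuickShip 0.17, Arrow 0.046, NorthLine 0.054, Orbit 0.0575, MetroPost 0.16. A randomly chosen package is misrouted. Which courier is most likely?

QuickShip

Since the prior is uniform, the posterior is proportional to the likelihood:
  QuickShip: 0.17
  Arrow: 0.046
  NorthLine: 0.054
  Orbit: 0.0575
  MetroPost: 0.16
Total = 0.4875.
Largest term belongs to QuickShip, so QuickShip is most probable.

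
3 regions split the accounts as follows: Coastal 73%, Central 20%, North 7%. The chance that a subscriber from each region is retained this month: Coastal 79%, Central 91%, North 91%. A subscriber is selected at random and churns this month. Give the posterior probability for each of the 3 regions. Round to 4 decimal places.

Taking complements, P(churn | each) = Coastal 0.21, Central 0.09, North 0.09.
Prior × likelihood for each hypothesis:
  Coastal: 0.73 × 0.21 = 0.1533
  Central: 0.2 × 0.09 = 0.018
  North: 0.07 × 0.09 = 0.0063
Normalizing constant = 0.1776.
P(Coastal | churn) = 0.1533/0.1776 ≈ 0.8632
P(Central | churn) = 0.018/0.1776 ≈ 0.1014
P(North | churn) = 0.0063/0.1776 ≈ 0.0355

Coastal 0.8632, Central 0.1014, North 0.0355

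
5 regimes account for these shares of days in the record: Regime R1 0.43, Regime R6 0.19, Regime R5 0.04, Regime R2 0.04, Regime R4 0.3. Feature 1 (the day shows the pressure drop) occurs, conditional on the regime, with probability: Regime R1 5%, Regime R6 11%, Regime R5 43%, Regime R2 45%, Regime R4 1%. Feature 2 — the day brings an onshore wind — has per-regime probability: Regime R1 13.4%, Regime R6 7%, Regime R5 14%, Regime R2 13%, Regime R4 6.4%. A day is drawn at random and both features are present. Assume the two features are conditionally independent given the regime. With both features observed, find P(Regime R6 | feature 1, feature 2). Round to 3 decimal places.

By Bayes' rule, posterior ∝ prior × likelihood:
  Regime R1: 0.43 × 0.05 × 0.134 = 0.002881
  Regime R6: 0.19 × 0.11 × 0.07 = 0.001463
  Regime R5: 0.04 × 0.43 × 0.14 = 0.002408
  Regime R2: 0.04 × 0.45 × 0.13 = 0.00234
  Regime R4: 0.3 × 0.01 × 0.064 = 0.000192
Total = 0.009284.
P(Regime R6 | evidence) = 0.001463 / 0.009284 ≈ 0.158.

0.158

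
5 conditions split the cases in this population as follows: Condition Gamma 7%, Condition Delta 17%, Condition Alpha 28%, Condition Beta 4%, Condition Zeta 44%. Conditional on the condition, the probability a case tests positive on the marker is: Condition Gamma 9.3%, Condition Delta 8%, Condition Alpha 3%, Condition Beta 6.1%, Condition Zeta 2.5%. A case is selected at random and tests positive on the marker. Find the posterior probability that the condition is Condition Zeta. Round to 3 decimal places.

0.262

Compute prior × likelihood for every hypothesis:
  Condition Gamma: 0.07 × 0.093 = 0.00651
  Condition Delta: 0.17 × 0.08 = 0.0136
  Condition Alpha: 0.28 × 0.03 = 0.0084
  Condition Beta: 0.04 × 0.061 = 0.00244
  Condition Zeta: 0.44 × 0.025 = 0.011
Sum = 0.04195.
P(Condition Zeta | evidence) = 0.011 / 0.04195 ≈ 0.262.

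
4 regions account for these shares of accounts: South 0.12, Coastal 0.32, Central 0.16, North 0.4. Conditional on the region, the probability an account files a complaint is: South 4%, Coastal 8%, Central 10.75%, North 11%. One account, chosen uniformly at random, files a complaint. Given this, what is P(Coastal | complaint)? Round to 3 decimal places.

0.279

Unnormalized posteriors (prior × likelihood):
  South: 0.12 × 0.04 = 0.0048
  Coastal: 0.32 × 0.08 = 0.0256
  Central: 0.16 × 0.1075 = 0.0172
  North: 0.4 × 0.11 = 0.044
Sum = 0.0916.
P(Coastal | evidence) = 0.0256 / 0.0916 ≈ 0.279.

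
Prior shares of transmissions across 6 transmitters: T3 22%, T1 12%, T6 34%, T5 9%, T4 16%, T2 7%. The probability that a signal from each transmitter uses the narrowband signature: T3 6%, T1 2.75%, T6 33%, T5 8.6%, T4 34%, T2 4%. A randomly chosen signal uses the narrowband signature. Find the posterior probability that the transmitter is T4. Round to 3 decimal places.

By Bayes' rule, posterior ∝ prior × likelihood:
  T3: 0.22 × 0.06 = 0.0132
  T1: 0.12 × 0.0275 = 0.0033
  T6: 0.34 × 0.33 = 0.1122
  T5: 0.09 × 0.086 = 0.00774
  T4: 0.16 × 0.34 = 0.0544
  T2: 0.07 × 0.04 = 0.0028
Total = 0.19364.
P(T4 | evidence) = 0.0544 / 0.19364 ≈ 0.281.

0.281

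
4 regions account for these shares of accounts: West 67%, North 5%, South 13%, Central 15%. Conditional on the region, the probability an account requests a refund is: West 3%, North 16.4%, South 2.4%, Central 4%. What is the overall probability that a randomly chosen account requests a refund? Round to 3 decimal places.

Prior × likelihood for each hypothesis:
  West: 0.67 × 0.03 = 0.0201
  North: 0.05 × 0.164 = 0.0082
  South: 0.13 × 0.024 = 0.00312
  Central: 0.15 × 0.04 = 0.006
P(refund) = 0.0201 + 0.0082 + 0.00312 + 0.006 = 0.03742 → 0.037.

0.037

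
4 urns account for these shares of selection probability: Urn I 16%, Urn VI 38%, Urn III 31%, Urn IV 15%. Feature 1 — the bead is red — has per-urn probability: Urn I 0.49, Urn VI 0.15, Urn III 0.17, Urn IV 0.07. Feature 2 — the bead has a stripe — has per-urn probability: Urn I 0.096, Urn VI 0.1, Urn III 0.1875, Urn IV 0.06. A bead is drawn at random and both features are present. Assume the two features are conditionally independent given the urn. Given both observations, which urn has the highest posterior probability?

Prior × likelihood for each hypothesis:
  Urn I: 0.16 × 0.49 × 0.096 = 0.0075264
  Urn VI: 0.38 × 0.15 × 0.1 = 0.0057
  Urn III: 0.31 × 0.17 × 0.1875 = 0.00988125
  Urn IV: 0.15 × 0.07 × 0.06 = 0.00063
Sum = 0.02373765.
Largest term belongs to Urn III, so Urn III is most probable.

Urn III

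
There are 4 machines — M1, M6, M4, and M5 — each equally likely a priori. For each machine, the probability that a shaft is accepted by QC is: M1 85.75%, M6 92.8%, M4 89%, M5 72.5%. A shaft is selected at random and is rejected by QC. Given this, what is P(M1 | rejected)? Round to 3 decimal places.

Taking complements, P(rejected | each) = M1 0.1425, M6 0.072, M4 0.11, M5 0.275.
Since the prior is uniform, the posterior is proportional to the likelihood:
  M1: 0.1425
  M6: 0.072
  M4: 0.11
  M5: 0.275
Sum = 0.5995.
P(M1 | evidence) = 0.1425 / 0.5995 ≈ 0.238.

0.238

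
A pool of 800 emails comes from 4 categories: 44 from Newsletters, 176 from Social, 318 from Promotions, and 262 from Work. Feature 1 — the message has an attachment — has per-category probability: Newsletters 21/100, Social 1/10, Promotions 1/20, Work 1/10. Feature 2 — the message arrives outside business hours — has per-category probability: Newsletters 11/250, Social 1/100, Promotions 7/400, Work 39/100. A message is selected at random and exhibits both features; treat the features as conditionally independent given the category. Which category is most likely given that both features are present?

Work

Unnormalized posteriors (prior × likelihood):
  Newsletters: 0.055 × 0.21 × 0.044 = 0.0005082
  Social: 0.22 × 0.1 × 0.01 = 0.00022
  Promotions: 0.3975 × 0.05 × 0.0175 = 0.0003478125
  Work: 0.3275 × 0.1 × 0.39 = 0.0127725
Total = 0.0138485125.
Largest term belongs to Work, so Work is most probable.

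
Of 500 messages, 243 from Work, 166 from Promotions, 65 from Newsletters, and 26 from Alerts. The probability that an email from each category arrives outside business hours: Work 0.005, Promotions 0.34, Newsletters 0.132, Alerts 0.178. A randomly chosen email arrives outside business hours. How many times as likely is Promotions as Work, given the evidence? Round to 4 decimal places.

46.4527

By Bayes' rule, posterior ∝ prior × likelihood:
  Work: 0.486 × 0.005 = 0.00243
  Promotions: 0.332 × 0.34 = 0.11288
  Newsletters: 0.13 × 0.132 = 0.01716
  Alerts: 0.052 × 0.178 = 0.009256
Normalizing constant = 0.141726.
The ratio is 0.11288 / 0.00243 (the normalizer cancels) = 46.4527.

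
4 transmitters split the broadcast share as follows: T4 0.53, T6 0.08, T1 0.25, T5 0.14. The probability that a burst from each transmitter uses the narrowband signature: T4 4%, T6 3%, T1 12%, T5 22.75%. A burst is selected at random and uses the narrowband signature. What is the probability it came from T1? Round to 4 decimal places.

0.3511

Compute prior × likelihood for every hypothesis:
  T4: 0.53 × 0.04 = 0.0212
  T6: 0.08 × 0.03 = 0.0024
  T1: 0.25 × 0.12 = 0.03
  T5: 0.14 × 0.2275 = 0.03185
Sum = 0.08545.
P(T1 | evidence) = 0.03 / 0.08545 ≈ 0.3511.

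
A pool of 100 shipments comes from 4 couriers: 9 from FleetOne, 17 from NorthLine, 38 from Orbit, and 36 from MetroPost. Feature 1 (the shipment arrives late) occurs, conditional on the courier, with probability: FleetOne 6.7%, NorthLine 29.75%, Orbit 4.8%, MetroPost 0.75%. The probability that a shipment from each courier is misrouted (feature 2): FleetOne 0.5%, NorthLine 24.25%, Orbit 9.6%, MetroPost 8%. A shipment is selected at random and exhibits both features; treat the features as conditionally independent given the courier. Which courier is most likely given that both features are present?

NorthLine

Prior × likelihood for each hypothesis:
  FleetOne: 0.09 × 0.067 × 0.005 = 0.00003015
  NorthLine: 0.17 × 0.2975 × 0.2425 = 0.0122644375
  Orbit: 0.38 × 0.048 × 0.096 = 0.00175104
  MetroPost: 0.36 × 0.0075 × 0.08 = 0.000216
Sum = 0.0142616275.
Largest term belongs to NorthLine, so NorthLine is most probable.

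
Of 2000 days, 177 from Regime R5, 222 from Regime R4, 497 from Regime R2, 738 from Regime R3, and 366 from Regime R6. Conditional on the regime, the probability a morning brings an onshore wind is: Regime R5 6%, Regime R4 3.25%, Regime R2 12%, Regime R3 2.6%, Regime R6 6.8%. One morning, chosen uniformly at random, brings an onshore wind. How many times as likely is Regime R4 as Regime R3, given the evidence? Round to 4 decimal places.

Prior × likelihood for each hypothesis:
  Regime R5: 0.0885 × 0.06 = 0.00531
  Regime R4: 0.111 × 0.0325 = 0.0036075
  Regime R2: 0.2485 × 0.12 = 0.02982
  Regime R3: 0.369 × 0.026 = 0.009594
  Regime R6: 0.183 × 0.068 = 0.012444
Sum = 0.0607755.
The ratio is 0.0036075 / 0.009594 (the normalizer cancels) = 0.3760.

0.3760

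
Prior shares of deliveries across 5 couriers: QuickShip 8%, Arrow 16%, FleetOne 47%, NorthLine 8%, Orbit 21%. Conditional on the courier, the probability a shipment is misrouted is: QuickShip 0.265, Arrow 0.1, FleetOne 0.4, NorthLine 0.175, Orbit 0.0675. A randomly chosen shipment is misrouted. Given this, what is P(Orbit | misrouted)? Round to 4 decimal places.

0.0559

Unnormalized posteriors (prior × likelihood):
  QuickShip: 0.08 × 0.265 = 0.0212
  Arrow: 0.16 × 0.1 = 0.016
  FleetOne: 0.47 × 0.4 = 0.188
  NorthLine: 0.08 × 0.175 = 0.014
  Orbit: 0.21 × 0.0675 = 0.014175
Normalizing constant = 0.253375.
P(Orbit | evidence) = 0.014175 / 0.253375 ≈ 0.0559.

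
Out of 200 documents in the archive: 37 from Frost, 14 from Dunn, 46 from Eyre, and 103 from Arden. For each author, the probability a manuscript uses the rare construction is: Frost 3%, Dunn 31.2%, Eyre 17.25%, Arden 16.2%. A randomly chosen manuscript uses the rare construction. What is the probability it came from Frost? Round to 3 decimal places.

Compute prior × likelihood for every hypothesis:
  Frost: 0.185 × 0.03 = 0.00555
  Dunn: 0.07 × 0.312 = 0.02184
  Eyre: 0.23 × 0.1725 = 0.039675
  Arden: 0.515 × 0.162 = 0.08343
Total = 0.150495.
P(Frost | evidence) = 0.00555 / 0.150495 ≈ 0.037.

0.037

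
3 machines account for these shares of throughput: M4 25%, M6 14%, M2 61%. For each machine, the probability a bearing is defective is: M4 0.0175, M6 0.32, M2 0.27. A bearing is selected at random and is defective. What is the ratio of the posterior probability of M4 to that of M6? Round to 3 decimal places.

0.098

Unnormalized posteriors (prior × likelihood):
  M4: 0.25 × 0.0175 = 0.004375
  M6: 0.14 × 0.32 = 0.0448
  M2: 0.61 × 0.27 = 0.1647
Normalizing constant = 0.213875.
The ratio is 0.004375 / 0.0448 (the normalizer cancels) = 0.098.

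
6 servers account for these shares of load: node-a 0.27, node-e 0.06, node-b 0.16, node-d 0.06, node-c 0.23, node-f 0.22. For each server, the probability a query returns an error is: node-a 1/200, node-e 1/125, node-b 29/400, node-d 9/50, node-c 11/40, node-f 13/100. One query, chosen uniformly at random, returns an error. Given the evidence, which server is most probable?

Prior × likelihood for each hypothesis:
  node-a: 0.27 × 0.005 = 0.00135
  node-e: 0.06 × 0.008 = 0.00048
  node-b: 0.16 × 0.0725 = 0.0116
  node-d: 0.06 × 0.18 = 0.0108
  node-c: 0.23 × 0.275 = 0.06325
  node-f: 0.22 × 0.13 = 0.0286
Normalizing constant = 0.11608.
Largest term belongs to node-c, so node-c is most probable.

node-c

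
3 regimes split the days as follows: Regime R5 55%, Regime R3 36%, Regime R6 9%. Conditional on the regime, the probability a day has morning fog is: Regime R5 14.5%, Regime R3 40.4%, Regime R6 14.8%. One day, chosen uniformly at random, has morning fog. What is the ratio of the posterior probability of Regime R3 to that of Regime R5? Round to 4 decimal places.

1.8237

Compute prior × likelihood for every hypothesis:
  Regime R5: 0.55 × 0.145 = 0.07975
  Regime R3: 0.36 × 0.404 = 0.14544
  Regime R6: 0.09 × 0.148 = 0.01332
Sum = 0.23851.
The ratio is 0.14544 / 0.07975 (the normalizer cancels) = 1.8237.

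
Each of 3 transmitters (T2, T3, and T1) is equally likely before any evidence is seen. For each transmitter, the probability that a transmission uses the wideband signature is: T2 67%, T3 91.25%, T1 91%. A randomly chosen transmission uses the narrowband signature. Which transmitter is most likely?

T2

Taking complements, P(narrowband | each) = T2 0.33, T3 0.0875, T1 0.09.
With a uniform prior (1/3 each), posterior ∝ likelihood:
  T2: 0.33
  T3: 0.0875
  T1: 0.09
Normalizing constant = 0.5075.
Largest term belongs to T2, so T2 is most probable.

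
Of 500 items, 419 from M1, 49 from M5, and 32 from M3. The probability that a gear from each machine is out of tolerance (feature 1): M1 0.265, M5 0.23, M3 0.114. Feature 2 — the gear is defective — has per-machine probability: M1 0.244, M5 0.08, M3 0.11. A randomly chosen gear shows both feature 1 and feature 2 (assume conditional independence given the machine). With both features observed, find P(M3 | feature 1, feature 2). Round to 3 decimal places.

0.014

Prior × likelihood for each hypothesis:
  M1: 0.838 × 0.265 × 0.244 = 0.05418508
  M5: 0.098 × 0.23 × 0.08 = 0.0018032
  M3: 0.064 × 0.114 × 0.11 = 0.00080256
Normalizing constant = 0.05679084.
P(M3 | evidence) = 0.00080256 / 0.05679084 ≈ 0.014.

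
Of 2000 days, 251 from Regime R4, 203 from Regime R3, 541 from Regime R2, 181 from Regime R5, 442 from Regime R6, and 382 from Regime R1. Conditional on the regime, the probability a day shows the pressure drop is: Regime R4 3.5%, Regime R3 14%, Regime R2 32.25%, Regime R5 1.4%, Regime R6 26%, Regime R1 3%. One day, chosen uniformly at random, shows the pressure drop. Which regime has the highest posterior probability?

Prior × likelihood for each hypothesis:
  Regime R4: 0.1255 × 0.035 = 0.0043925
  Regime R3: 0.1015 × 0.14 = 0.01421
  Regime R2: 0.2705 × 0.3225 = 0.08723625
  Regime R5: 0.0905 × 0.014 = 0.001267
  Regime R6: 0.221 × 0.26 = 0.05746
  Regime R1: 0.191 × 0.03 = 0.00573
Sum = 0.17029575.
Largest term belongs to Regime R2, so Regime R2 is most probable.

Regime R2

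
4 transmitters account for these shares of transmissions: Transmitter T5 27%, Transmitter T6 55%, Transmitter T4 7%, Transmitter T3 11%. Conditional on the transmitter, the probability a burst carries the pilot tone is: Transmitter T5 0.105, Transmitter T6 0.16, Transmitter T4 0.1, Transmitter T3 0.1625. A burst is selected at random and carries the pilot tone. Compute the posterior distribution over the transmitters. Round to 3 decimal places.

Transmitter T5 0.201, Transmitter T6 0.623, Transmitter T4 0.050, Transmitter T3 0.127

By Bayes' rule, posterior ∝ prior × likelihood:
  Transmitter T5: 0.27 × 0.105 = 0.02835
  Transmitter T6: 0.55 × 0.16 = 0.088
  Transmitter T4: 0.07 × 0.1 = 0.007
  Transmitter T3: 0.11 × 0.1625 = 0.017875
Normalizing constant = 0.141225.
P(Transmitter T5 | pilot) = 0.02835/0.141225 ≈ 0.201
P(Transmitter T6 | pilot) = 0.088/0.141225 ≈ 0.623
P(Transmitter T4 | pilot) = 0.007/0.141225 ≈ 0.050
P(Transmitter T3 | pilot) = 0.017875/0.141225 ≈ 0.127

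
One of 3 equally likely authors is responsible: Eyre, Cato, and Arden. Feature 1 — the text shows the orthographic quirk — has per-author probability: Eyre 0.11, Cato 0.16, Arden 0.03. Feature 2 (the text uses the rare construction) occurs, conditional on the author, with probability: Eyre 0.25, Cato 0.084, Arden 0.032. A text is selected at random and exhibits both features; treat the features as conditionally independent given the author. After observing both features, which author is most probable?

With a uniform prior (1/3 each), posterior ∝ likelihood:
  Eyre: 0.11 × 0.25 = 0.0275
  Cato: 0.16 × 0.084 = 0.01344
  Arden: 0.03 × 0.032 = 0.00096
Sum = 0.0419.
Largest term belongs to Eyre, so Eyre is most probable.

Eyre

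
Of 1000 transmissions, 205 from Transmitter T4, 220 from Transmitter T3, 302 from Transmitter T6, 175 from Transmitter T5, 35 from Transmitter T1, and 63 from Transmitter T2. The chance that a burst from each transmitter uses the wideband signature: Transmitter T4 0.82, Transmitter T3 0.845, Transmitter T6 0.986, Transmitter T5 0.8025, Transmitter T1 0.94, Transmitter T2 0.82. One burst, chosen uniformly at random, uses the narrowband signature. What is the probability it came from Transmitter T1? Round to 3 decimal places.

Taking complements, P(narrowband | each) = Transmitter T4 0.18, Transmitter T3 0.155, Transmitter T6 0.014, Transmitter T5 0.1975, Transmitter T1 0.06, Transmitter T2 0.18.
Prior × likelihood for each hypothesis:
  Transmitter T4: 0.205 × 0.18 = 0.0369
  Transmitter T3: 0.22 × 0.155 = 0.0341
  Transmitter T6: 0.302 × 0.014 = 0.004228
  Transmitter T5: 0.175 × 0.1975 = 0.0345625
  Transmitter T1: 0.035 × 0.06 = 0.0021
  Transmitter T2: 0.063 × 0.18 = 0.01134
Normalizing constant = 0.1232305.
P(Transmitter T1 | evidence) = 0.0021 / 0.1232305 ≈ 0.017.

0.017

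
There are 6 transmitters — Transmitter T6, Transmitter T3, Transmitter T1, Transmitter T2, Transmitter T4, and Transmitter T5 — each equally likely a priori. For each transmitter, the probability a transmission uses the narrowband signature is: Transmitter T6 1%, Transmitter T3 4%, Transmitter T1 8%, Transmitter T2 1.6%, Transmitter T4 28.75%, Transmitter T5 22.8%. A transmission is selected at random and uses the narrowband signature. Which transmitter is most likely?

Transmitter T4

With a uniform prior (1/6 each), posterior ∝ likelihood:
  Transmitter T6: 0.01
  Transmitter T3: 0.04
  Transmitter T1: 0.08
  Transmitter T2: 0.016
  Transmitter T4: 0.2875
  Transmitter T5: 0.228
Total = 0.6615.
Largest term belongs to Transmitter T4, so Transmitter T4 is most probable.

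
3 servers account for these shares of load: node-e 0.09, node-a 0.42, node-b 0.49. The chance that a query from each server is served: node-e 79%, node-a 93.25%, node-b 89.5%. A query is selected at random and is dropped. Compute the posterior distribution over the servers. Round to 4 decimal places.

Taking complements, P(dropped | each) = node-e 0.21, node-a 0.0675, node-b 0.105.
Unnormalized posteriors (prior × likelihood):
  node-e: 0.09 × 0.21 = 0.0189
  node-a: 0.42 × 0.0675 = 0.02835
  node-b: 0.49 × 0.105 = 0.05145
Sum = 0.0987.
P(node-e | dropped) = 0.0189/0.0987 ≈ 0.1915
P(node-a | dropped) = 0.02835/0.0987 ≈ 0.2872
P(node-b | dropped) = 0.05145/0.0987 ≈ 0.5213

node-e 0.1915, node-a 0.2872, node-b 0.5213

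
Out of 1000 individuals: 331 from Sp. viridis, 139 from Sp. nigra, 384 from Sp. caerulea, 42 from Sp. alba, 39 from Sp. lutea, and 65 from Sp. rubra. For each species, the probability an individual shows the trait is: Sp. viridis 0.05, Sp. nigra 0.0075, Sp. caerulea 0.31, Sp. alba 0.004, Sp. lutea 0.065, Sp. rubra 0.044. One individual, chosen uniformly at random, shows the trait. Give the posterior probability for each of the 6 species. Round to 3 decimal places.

Sp. viridis 0.116, Sp. nigra 0.007, Sp. caerulea 0.837, Sp. alba 0.001, Sp. lutea 0.018, Sp. rubra 0.020

Unnormalized posteriors (prior × likelihood):
  Sp. viridis: 0.331 × 0.05 = 0.01655
  Sp. nigra: 0.139 × 0.0075 = 0.0010425
  Sp. caerulea: 0.384 × 0.31 = 0.11904
  Sp. alba: 0.042 × 0.004 = 0.000168
  Sp. lutea: 0.039 × 0.065 = 0.002535
  Sp. rubra: 0.065 × 0.044 = 0.00286
Total = 0.1421955.
P(Sp. viridis | trait) = 0.01655/0.1421955 ≈ 0.116
P(Sp. nigra | trait) = 0.0010425/0.1421955 ≈ 0.007
P(Sp. caerulea | trait) = 0.11904/0.1421955 ≈ 0.837
P(Sp. alba | trait) = 0.000168/0.1421955 ≈ 0.001
P(Sp. lutea | trait) = 0.002535/0.1421955 ≈ 0.018
P(Sp. rubra | trait) = 0.00286/0.1421955 ≈ 0.020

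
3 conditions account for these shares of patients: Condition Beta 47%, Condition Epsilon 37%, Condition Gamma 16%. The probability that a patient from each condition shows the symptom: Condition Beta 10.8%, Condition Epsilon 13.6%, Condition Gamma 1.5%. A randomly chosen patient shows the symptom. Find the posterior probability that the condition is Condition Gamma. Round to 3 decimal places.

0.023

By Bayes' rule, posterior ∝ prior × likelihood:
  Condition Beta: 0.47 × 0.108 = 0.05076
  Condition Epsilon: 0.37 × 0.136 = 0.05032
  Condition Gamma: 0.16 × 0.015 = 0.0024
Sum = 0.10348.
P(Condition Gamma | evidence) = 0.0024 / 0.10348 ≈ 0.023.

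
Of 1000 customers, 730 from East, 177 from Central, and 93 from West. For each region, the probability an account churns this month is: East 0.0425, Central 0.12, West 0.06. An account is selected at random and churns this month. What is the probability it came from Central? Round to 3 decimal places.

0.367

Unnormalized posteriors (prior × likelihood):
  East: 0.73 × 0.0425 = 0.031025
  Central: 0.177 × 0.12 = 0.02124
  West: 0.093 × 0.06 = 0.00558
Normalizing constant = 0.057845.
P(Central | evidence) = 0.02124 / 0.057845 ≈ 0.367.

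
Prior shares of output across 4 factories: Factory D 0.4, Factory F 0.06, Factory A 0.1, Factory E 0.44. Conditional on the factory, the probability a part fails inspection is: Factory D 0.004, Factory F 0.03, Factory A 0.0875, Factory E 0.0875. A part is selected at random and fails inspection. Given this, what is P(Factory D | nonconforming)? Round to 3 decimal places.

Unnormalized posteriors (prior × likelihood):
  Factory D: 0.4 × 0.004 = 0.0016
  Factory F: 0.06 × 0.03 = 0.0018
  Factory A: 0.1 × 0.0875 = 0.00875
  Factory E: 0.44 × 0.0875 = 0.0385
Sum = 0.05065.
P(Factory D | evidence) = 0.0016 / 0.05065 ≈ 0.032.

0.032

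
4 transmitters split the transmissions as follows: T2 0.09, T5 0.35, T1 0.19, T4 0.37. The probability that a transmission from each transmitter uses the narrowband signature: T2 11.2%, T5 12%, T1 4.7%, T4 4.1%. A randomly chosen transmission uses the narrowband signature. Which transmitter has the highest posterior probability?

Prior × likelihood for each hypothesis:
  T2: 0.09 × 0.112 = 0.01008
  T5: 0.35 × 0.12 = 0.042
  T1: 0.19 × 0.047 = 0.00893
  T4: 0.37 × 0.041 = 0.01517
Normalizing constant = 0.07618.
Largest term belongs to T5, so T5 is most probable.

T5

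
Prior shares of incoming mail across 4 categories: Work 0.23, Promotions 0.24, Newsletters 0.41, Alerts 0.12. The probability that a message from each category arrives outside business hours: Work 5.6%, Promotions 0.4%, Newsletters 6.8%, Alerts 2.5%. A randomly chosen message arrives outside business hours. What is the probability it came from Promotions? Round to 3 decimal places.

By Bayes' rule, posterior ∝ prior × likelihood:
  Work: 0.23 × 0.056 = 0.01288
  Promotions: 0.24 × 0.004 = 0.00096
  Newsletters: 0.41 × 0.068 = 0.02788
  Alerts: 0.12 × 0.025 = 0.003
Total = 0.04472.
P(Promotions | evidence) = 0.00096 / 0.04472 ≈ 0.021.

0.021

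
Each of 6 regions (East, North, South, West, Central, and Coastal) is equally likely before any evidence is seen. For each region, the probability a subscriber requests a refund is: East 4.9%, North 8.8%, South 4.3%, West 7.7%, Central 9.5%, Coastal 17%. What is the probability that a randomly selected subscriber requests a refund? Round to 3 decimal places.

0.087

With a uniform prior (1/6 each), posterior ∝ likelihood:
  East: 0.049
  North: 0.088
  South: 0.043
  West: 0.077
  Central: 0.095
  Coastal: 0.17
P(refund) = (1/6) × (0.049 + 0.088 + 0.043 + 0.077 + 0.095 + 0.17) = 0.522/6 ≈ 0.087.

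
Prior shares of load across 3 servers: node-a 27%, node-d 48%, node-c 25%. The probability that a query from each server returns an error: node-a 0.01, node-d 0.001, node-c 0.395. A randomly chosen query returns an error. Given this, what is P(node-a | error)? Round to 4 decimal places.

Prior × likelihood for each hypothesis:
  node-a: 0.27 × 0.01 = 0.0027
  node-d: 0.48 × 0.001 = 0.00048
  node-c: 0.25 × 0.395 = 0.09875
Total = 0.10193.
P(node-a | evidence) = 0.0027 / 0.10193 ≈ 0.0265.

0.0265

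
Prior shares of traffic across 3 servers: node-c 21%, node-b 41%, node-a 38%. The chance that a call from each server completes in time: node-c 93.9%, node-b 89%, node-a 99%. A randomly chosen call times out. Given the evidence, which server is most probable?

node-b

Taking complements, P(timeout | each) = node-c 0.061, node-b 0.11, node-a 0.01.
By Bayes' rule, posterior ∝ prior × likelihood:
  node-c: 0.21 × 0.061 = 0.01281
  node-b: 0.41 × 0.11 = 0.0451
  node-a: 0.38 × 0.01 = 0.0038
Sum = 0.06171.
Largest term belongs to node-b, so node-b is most probable.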